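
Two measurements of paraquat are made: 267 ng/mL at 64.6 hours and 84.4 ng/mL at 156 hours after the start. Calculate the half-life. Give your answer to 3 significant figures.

55.0 hours

Over Δt = 156 − 64.6 = 91.4 hours, the level fell by a factor of 267/84.4 ≈ 3.1635.
n = log₂(3.1635) ≈ 1.6615 half-lives, so t½ = 91.4/1.6615 ≈ 55.01 hours.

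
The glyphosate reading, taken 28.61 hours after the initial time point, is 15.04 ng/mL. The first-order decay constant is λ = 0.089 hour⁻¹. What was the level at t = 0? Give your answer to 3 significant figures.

192 ng/mL

t½ = ln 2 / λ = 0.69315 / 0.089 ≈ 7.7882 hours.
Number of half-lives elapsed: n = 28.61/7.7882 ≈ 3.6735.
A₀ = A × 2^n = 15.04 × 2^3.6735 = 15.04 × 12.76 ≈ 191.91 ng/mL.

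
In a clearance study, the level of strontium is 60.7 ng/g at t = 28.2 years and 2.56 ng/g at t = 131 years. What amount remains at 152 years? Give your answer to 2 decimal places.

1.34 ng/g

Over Δt = 131 − 28.2 = 102.8 years, the level fell by a factor of 60.7/2.56 ≈ 23.711.
n = log₂(23.711) ≈ 4.5675 half-lives, so t½ = 102.8/4.5675 ≈ 22.507 years.
From t = 131 to t = 152: 2.56 × (1/2)^((152−131)/22.507) ≈ 1.3408 ng/g.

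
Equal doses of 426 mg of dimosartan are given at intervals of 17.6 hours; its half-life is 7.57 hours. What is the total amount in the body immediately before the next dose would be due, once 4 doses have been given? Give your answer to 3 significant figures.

The 4 doses were given 70.4, 52.8, 35.2, 17.6 hours ago.
Total = 426·(1/2)^(70.4/7.57) + 426·(1/2)^(52.8/7.57) + 426·(1/2)^(35.2/7.57) + 426·(1/2)^(17.6/7.57)
      = 0.67588 + 3.3865 + 16.968 + 85.021 ≈ 106.05 mg.

106 mg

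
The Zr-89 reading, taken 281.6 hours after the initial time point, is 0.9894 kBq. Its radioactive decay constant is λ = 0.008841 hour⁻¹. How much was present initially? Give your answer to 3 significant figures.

11.9 kBq

t½ = ln 2 / λ = 0.69315 / 0.008841 ≈ 78.401 hours.
Number of half-lives elapsed: n = 281.6/78.401 ≈ 3.5918.
A₀ = A × 2^n = 0.9894 × 2^3.5918 = 0.9894 × 12.057 ≈ 11.929 kBq.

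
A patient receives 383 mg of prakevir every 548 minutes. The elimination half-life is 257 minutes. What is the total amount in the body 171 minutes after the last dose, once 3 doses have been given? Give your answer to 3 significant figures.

309 mg

The 3 doses were given 1267, 719, 171 minutes ago.
Total = 383·(1/2)^(1267/257) + 383·(1/2)^(719/257) + 383·(1/2)^(171/257)
      = 12.564 + 55.083 + 241.49 ≈ 309.14 mg.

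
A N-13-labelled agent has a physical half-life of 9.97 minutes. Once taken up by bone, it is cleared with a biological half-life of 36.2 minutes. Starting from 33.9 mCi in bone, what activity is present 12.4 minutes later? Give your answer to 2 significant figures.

11 mCi

1/t_eff = 1/t_phys + 1/t_biol = 1/9.97 + 1/36.2 = 0.12793 per minute.
t_eff = 9.97 × 36.2 / (9.97 + 36.2) ≈ 7.8171 minutes.
Remaining = 33.9 × (1/2)^(12.4/7.8171) = 33.9 × (1/2)^1.5863 ≈ 11.29 mCi.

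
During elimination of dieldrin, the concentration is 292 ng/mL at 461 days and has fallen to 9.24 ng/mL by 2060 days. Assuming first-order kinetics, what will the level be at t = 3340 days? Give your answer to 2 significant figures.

0.58 ng/mL

Over Δt = 2060 − 461 = 1599 days, the level fell by a factor of 292/9.24 ≈ 31.602.
n = log₂(31.602) ≈ 4.9819 half-lives, so t½ = 1599/4.9819 ≈ 320.96 days.
From t = 2060 to t = 3340: 9.24 × (1/2)^((3340−2060)/320.96) ≈ 0.58231 ng/mL.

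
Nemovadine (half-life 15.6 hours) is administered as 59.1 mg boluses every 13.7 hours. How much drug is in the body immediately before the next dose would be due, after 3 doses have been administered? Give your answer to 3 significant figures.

59.2 mg

The 3 doses were given 41.1, 27.4, 13.7 hours ago.
Total = 59.1·(1/2)^(41.1/15.6) + 59.1·(1/2)^(27.4/15.6) + 59.1·(1/2)^(13.7/15.6)
      = 9.5168 + 17.493 + 32.153 ≈ 59.162 mg.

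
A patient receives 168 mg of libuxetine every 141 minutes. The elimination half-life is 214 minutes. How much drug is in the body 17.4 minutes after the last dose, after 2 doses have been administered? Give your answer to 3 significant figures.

The 2 doses were given 158.4, 17.4 minutes ago.
Total = 168·(1/2)^(158.4/214) + 168·(1/2)^(17.4/214)
      = 100.58 + 158.79 ≈ 259.37 mg.

259 mg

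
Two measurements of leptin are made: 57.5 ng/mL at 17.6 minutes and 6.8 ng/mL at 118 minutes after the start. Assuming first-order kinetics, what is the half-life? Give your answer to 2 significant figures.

Over Δt = 118 − 17.6 = 100.4 minutes, the level fell by a factor of 57.5/6.8 ≈ 8.4559.
n = log₂(8.4559) ≈ 3.08 half-lives, so t½ = 100.4/3.08 ≈ 32.598 minutes.

33 minutes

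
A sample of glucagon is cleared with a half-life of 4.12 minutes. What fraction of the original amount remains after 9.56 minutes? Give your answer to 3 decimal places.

0.200

n = 9.56/4.12 ≈ 2.3204 half-lives.
Fraction remaining = (1/2)^2.3204 ≈ 0.20021.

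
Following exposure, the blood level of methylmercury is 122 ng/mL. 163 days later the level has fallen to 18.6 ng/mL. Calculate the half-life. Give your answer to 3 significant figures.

60.1 days

A/A₀ = 18.6/122 ≈ 0.15246.
n = log₂(6.5591) ≈ 2.7135 half-lives elapsed in 163 days.
t½ = 163/2.7135 ≈ 60.07 days.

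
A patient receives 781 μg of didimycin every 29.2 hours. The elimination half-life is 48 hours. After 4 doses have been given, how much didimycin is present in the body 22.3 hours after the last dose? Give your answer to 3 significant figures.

The 4 doses were given 109.9, 80.7, 51.5, 22.3 hours ago.
Total = 781·(1/2)^(109.9/48) + 781·(1/2)^(80.7/48) + 781·(1/2)^(51.5/48) + 781·(1/2)^(22.3/48)
      = 159.74 + 243.53 + 371.25 + 565.98 ≈ 1340.5 μg.

1340 μg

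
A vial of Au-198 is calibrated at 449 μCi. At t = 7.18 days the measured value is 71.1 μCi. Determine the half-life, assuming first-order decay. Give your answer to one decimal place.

2.7 days

A/A₀ = 71.1/449 ≈ 0.15835.
n = log₂(6.315) ≈ 2.6588 half-lives elapsed in 7.18 days.
t½ = 7.18/2.6588 ≈ 2.7005 days.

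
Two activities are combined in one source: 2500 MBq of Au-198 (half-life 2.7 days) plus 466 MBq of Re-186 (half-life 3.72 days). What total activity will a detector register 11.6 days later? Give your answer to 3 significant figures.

Au-198: 2500 × (1/2)^(11.6/2.7) = 2500 × (1/2)^4.2963 ≈ 127.24 MBq.
Re-186: 466 × (1/2)^(11.6/3.72) = 466 × (1/2)^3.1183 ≈ 53.665 MBq.
Total = 127.24 + 53.665 ≈ 180.91 MBq.

181 MBq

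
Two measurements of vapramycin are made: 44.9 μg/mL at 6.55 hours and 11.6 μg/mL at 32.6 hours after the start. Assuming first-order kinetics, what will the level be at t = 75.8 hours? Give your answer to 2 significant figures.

1.2 μg/mL

Over Δt = 32.6 − 6.55 = 26.05 hours, the level fell by a factor of 44.9/11.6 ≈ 3.8707.
n = log₂(3.8707) ≈ 1.9526 half-lives, so t½ = 26.05/1.9526 ≈ 13.341 hours.
From t = 32.6 to t = 75.8: 11.6 × (1/2)^((75.8−32.6)/13.341) ≈ 1.2294 μg/mL.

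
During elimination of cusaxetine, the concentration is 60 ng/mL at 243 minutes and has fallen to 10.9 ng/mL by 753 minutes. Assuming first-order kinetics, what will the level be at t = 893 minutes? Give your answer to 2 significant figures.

Over Δt = 753 − 243 = 510 minutes, the level fell by a factor of 60/10.9 ≈ 5.5046.
n = log₂(5.5046) ≈ 2.4606 half-lives, so t½ = 510/2.4606 ≈ 207.26 minutes.
From t = 753 to t = 893: 10.9 × (1/2)^((893−753)/207.26) ≈ 6.8248 ng/mL.

6.8 ng/mL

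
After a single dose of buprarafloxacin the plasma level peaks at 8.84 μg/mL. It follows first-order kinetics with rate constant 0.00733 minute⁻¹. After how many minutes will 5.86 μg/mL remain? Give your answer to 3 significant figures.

t½ = ln 2 / k = 0.69315 / 0.00733 ≈ 94.563 minutes.
Fraction remaining = 5.86/8.84 ≈ 0.6629.
n = log₂(8.84/5.86) = ln(1.5085)/ln 2 ≈ 0.59315 half-lives.
t = n × t½ = 0.59315 × 94.563 ≈ 56.09 minutes.

56.1 minutes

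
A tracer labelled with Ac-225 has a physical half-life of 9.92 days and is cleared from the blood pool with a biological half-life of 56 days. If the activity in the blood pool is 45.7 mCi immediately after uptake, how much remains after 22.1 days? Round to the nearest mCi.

7 mCi

1/t_eff = 1/t_phys + 1/t_biol = 1/9.92 + 1/56 = 0.11866 per day.
t_eff = 9.92 × 56 / (9.92 + 56) ≈ 8.4272 days.
Remaining = 45.7 × (1/2)^(22.1/8.4272) = 45.7 × (1/2)^2.6225 ≈ 7.4212 mCi.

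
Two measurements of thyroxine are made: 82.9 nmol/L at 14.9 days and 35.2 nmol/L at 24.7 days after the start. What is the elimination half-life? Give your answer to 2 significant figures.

Over Δt = 24.7 − 14.9 = 9.8 days, the level fell by a factor of 82.9/35.2 ≈ 2.3551.
n = log₂(2.3551) ≈ 1.2358 half-lives, so t½ = 9.8/1.2358 ≈ 7.9301 days.

7.9 days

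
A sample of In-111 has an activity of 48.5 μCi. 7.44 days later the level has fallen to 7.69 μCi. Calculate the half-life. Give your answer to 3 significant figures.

A/A₀ = 7.69/48.5 ≈ 0.15856.
n = log₂(6.3069) ≈ 2.6569 half-lives elapsed in 7.44 days.
t½ = 7.44/2.6569 ≈ 2.8002 days.

2.80 days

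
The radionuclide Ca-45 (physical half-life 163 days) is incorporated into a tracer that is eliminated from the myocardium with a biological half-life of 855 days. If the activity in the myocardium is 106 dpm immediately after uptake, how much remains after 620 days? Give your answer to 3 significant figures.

1/t_eff = 1/t_phys + 1/t_biol = 1/163 + 1/855 = 0.0073046 per day.
t_eff = 163 × 855 / (163 + 855) ≈ 136.9 days.
Remaining = 106 × (1/2)^(620/136.9) = 106 × (1/2)^4.5288 ≈ 4.5919 dpm.

4.59 dpm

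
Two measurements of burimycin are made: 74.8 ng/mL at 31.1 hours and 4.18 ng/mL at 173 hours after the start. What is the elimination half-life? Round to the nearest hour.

34 hours

Over Δt = 173 − 31.1 = 141.9 hours, the level fell by a factor of 74.8/4.18 ≈ 17.895.
n = log₂(17.895) ≈ 4.1615 half-lives, so t½ = 141.9/4.1615 ≈ 34.099 hours.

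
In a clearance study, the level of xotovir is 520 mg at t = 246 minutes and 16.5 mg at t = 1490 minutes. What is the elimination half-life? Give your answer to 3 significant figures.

Over Δt = 1490 − 246 = 1244 minutes, the level fell by a factor of 520/16.5 ≈ 31.515.
n = log₂(31.515) ≈ 4.978 half-lives, so t½ = 1244/4.978 ≈ 249.9 minutes.

250 minutes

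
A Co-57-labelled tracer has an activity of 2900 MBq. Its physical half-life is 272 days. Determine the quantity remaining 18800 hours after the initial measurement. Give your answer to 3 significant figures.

Convert the elapsed time: 18800 hours = 783.333 days.
Number of half-lives: n = 783.333/272 ≈ 2.8799.
Remaining = 2900 × (1/2)^2.8799 = 2900 × 0.13585 ≈ 393.97 MBq.

394 MBq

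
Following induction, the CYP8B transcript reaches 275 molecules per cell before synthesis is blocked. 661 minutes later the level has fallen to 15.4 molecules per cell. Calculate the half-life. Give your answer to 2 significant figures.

A/A₀ = 15.4/275 ≈ 0.056.
n = log₂(17.857) ≈ 4.1584 half-lives elapsed in 661 minutes.
t½ = 661/4.1584 ≈ 158.95 minutes.

160 minutes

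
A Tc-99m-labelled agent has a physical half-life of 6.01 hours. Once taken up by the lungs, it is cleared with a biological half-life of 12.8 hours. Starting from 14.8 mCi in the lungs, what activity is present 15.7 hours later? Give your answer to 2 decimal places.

1/t_eff = 1/t_phys + 1/t_biol = 1/6.01 + 1/12.8 = 0.24451 per hour.
t_eff = 6.01 × 12.8 / (6.01 + 12.8) ≈ 4.0897 hours.
Remaining = 14.8 × (1/2)^(15.7/4.0897) = 14.8 × (1/2)^3.8389 ≈ 1.0343 mCi.

1.03 mCi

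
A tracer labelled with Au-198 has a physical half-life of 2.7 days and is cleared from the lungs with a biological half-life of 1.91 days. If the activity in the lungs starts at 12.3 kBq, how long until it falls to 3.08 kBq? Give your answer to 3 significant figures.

2.23 days

1/t_eff = 1/t_phys + 1/t_biol = 1/2.7 + 1/1.91 = 0.89393 per day.
t_eff = 2.7 × 1.91 / (2.7 + 1.91) ≈ 1.1187 days.
n = log₂(12.3/3.08) ≈ 1.9977; t = 1.9977 × 1.1187 ≈ 2.2347 days.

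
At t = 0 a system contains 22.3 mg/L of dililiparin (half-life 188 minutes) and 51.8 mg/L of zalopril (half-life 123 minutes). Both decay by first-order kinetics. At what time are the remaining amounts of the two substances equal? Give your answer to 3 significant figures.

Set 22.3·(1/2)^(t/188) = 51.8·(1/2)^(t/123).
Taking log₂: log₂(22.3/51.8) = t·(1/188 − 1/123).
log₂(0.4305) = -1.2159; 1/188 − 1/123 = -0.0028109.
t = -1.2159 / -0.0028109 ≈ 432.56 minutes.

433 minutes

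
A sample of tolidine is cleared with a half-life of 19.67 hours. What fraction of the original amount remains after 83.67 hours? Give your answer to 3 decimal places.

0.052

n = 83.67/19.67 ≈ 4.2537 half-lives.
Fraction remaining = (1/2)^4.2537 ≈ 0.052422.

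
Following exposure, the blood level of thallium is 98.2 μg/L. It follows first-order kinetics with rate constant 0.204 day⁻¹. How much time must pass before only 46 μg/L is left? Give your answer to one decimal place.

t½ = ln 2 / λ = 0.69315 / 0.204 ≈ 3.3978 days.
Fraction remaining = 46/98.2 ≈ 0.46843.
n = log₂(98.2/46) = ln(2.1348)/ln 2 ≈ 1.0941 half-lives.
t = n × t½ = 1.0941 × 3.3978 ≈ 3.7175 days.

3.7 days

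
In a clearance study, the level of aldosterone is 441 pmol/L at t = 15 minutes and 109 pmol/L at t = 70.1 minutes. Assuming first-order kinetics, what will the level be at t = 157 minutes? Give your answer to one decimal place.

12.0 pmol/L

Over Δt = 70.1 − 15 = 55.1 minutes, the level fell by a factor of 441/109 ≈ 4.0459.
n = log₂(4.0459) ≈ 2.0165 half-lives, so t½ = 55.1/2.0165 ≈ 27.325 minutes.
From t = 70.1 to t = 157: 109 × (1/2)^((157−70.1)/27.325) ≈ 12.025 pmol/L.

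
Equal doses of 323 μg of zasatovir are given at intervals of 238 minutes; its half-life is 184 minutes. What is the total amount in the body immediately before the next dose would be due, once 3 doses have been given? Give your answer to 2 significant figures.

210 μg

The 3 doses were given 714, 476, 238 minutes ago.
Total = 323·(1/2)^(714/184) + 323·(1/2)^(476/184) + 323·(1/2)^(238/184)
      = 21.932 + 53.759 + 131.77 ≈ 207.46 μg.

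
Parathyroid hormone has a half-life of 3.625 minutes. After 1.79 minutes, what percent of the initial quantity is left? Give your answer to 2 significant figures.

71%

n = 1.79/3.625 ≈ 0.49379 half-lives.
Fraction remaining = (1/2)^0.49379 ≈ 0.71016, i.e. 71.016%.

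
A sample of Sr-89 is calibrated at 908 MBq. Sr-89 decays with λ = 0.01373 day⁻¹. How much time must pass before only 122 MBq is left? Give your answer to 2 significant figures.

t½ = ln 2 / λ = 0.69315 / 0.01373 ≈ 50.484 days.
Fraction remaining = 122/908 ≈ 0.13436.
n = log₂(908/122) = ln(7.4426)/ln 2 ≈ 2.8958 half-lives.
t = n × t½ = 2.8958 × 50.484 ≈ 146.19 days.

150 days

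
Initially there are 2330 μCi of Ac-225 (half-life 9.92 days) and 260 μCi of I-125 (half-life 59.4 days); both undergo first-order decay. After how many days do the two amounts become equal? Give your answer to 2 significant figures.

Set 2330·(1/2)^(t/9.92) = 260·(1/2)^(t/59.4).
Taking log₂: log₂(2330/260) = t·(1/9.92 − 1/59.4).
log₂(8.9615) = 3.1637; 1/9.92 − 1/59.4 = 0.083971.
t = 3.1637 / 0.083971 ≈ 37.676 days.

38 days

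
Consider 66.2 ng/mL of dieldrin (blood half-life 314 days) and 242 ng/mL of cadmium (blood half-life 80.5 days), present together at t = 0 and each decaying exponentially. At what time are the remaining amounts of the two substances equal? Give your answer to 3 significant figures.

202 days

Set 66.2·(1/2)^(t/314) = 242·(1/2)^(t/80.5).
Taking log₂: log₂(66.2/242) = t·(1/314 − 1/80.5).
log₂(0.27355) = -1.8701; 1/314 − 1/80.5 = -0.0092376.
t = -1.8701 / -0.0092376 ≈ 202.44 days.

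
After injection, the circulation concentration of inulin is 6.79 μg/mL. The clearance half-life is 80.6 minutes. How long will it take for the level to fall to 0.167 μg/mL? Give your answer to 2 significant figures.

Fraction remaining = 0.167/6.79 ≈ 0.024595.
n = log₂(6.79/0.167) = ln(40.659)/ln 2 ≈ 5.3455 half-lives.
t = n × t½ = 5.3455 × 80.6 ≈ 430.85 minutes.

430 minutes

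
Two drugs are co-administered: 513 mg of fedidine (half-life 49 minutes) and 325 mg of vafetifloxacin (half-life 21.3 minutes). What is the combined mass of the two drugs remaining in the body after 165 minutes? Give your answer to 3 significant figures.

fedidine: 513 × (1/2)^(165/49) = 513 × (1/2)^3.3673 ≈ 49.71 mg.
vafetifloxacin: 325 × (1/2)^(165/21.3) = 325 × (1/2)^7.7465 ≈ 1.5134 mg.
Total = 49.71 + 1.5134 ≈ 51.224 mg.

51.2 mg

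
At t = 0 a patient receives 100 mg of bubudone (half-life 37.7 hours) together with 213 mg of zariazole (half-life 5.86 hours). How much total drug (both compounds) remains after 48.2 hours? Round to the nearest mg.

bubudone: 100 × (1/2)^(48.2/37.7) = 100 × (1/2)^1.2785 ≈ 41.222 mg.
zariazole: 213 × (1/2)^(48.2/5.86) = 213 × (1/2)^8.2253 ≈ 0.71176 mg.
Total = 41.222 + 0.71176 ≈ 41.934 mg.

42 mg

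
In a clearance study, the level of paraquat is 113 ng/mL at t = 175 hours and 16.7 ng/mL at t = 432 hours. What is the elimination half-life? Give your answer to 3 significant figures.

Over Δt = 432 − 175 = 257 hours, the level fell by a factor of 113/16.7 ≈ 6.7665.
n = log₂(6.7665) ≈ 2.7584 half-lives, so t½ = 257/2.7584 ≈ 93.17 hours.

93.2 hours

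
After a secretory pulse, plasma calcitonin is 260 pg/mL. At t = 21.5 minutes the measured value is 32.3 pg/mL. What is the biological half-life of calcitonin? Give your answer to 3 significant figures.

A/A₀ = 32.3/260 ≈ 0.12423.
n = log₂(8.0495) ≈ 3.0089 half-lives elapsed in 21.5 minutes.
t½ = 21.5/3.0089 ≈ 7.1455 minutes.

7.15 minutes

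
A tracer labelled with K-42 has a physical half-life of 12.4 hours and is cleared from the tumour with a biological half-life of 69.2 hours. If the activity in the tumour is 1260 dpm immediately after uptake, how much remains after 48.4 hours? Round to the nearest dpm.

1/t_eff = 1/t_phys + 1/t_biol = 1/12.4 + 1/69.2 = 0.095096 per hour.
t_eff = 12.4 × 69.2 / (12.4 + 69.2) ≈ 10.516 hours.
Remaining = 1260 × (1/2)^(48.4/10.516) = 1260 × (1/2)^4.6026 ≈ 51.86 dpm.

52 dpm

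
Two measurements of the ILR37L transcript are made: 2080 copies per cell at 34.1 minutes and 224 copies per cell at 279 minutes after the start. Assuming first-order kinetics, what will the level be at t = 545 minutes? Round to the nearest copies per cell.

Over Δt = 279 − 34.1 = 244.9 minutes, the level fell by a factor of 2080/224 ≈ 9.2857.
n = log₂(9.2857) ≈ 3.215 half-lives, so t½ = 244.9/3.215 ≈ 76.174 minutes.
From t = 279 to t = 545: 224 × (1/2)^((545−279)/76.174) ≈ 19.909 copies per cell.

20 copies per cell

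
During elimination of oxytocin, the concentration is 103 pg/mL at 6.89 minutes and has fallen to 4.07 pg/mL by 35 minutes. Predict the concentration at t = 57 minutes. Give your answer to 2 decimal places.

0.32 pg/mL

Over Δt = 35 − 6.89 = 28.11 minutes, the level fell by a factor of 103/4.07 ≈ 25.307.
n = log₂(25.307) ≈ 4.6615 half-lives, so t½ = 28.11/4.6615 ≈ 6.0303 minutes.
From t = 35 to t = 57: 4.07 × (1/2)^((57−35)/6.0303) ≈ 0.32461 pg/mL.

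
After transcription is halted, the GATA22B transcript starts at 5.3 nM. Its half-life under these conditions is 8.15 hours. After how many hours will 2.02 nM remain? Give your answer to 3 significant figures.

Fraction remaining = 2.02/5.3 ≈ 0.38113.
n = log₂(5.3/2.02) = ln(2.6238)/ln 2 ≈ 1.3916 half-lives.
t = n × t½ = 1.3916 × 8.15 ≈ 11.342 hours.

11.3 hours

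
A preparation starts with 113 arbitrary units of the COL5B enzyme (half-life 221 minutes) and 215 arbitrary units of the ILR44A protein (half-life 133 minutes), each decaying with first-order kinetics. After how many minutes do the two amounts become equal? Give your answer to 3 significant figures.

310 minutes

Set 113·(1/2)^(t/221) = 215·(1/2)^(t/133).
Taking log₂: log₂(113/215) = t·(1/221 − 1/133).
log₂(0.52558) = -0.92801; 1/221 − 1/133 = -0.0029939.
t = -0.92801 / -0.0029939 ≈ 309.97 minutes.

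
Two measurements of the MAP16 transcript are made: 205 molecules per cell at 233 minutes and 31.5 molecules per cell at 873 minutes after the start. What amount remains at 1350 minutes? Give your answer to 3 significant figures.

7.80 molecules per cell

Over Δt = 873 − 233 = 640 minutes, the level fell by a factor of 205/31.5 ≈ 6.5079.
n = log₂(6.5079) ≈ 2.7022 half-lives, so t½ = 640/2.7022 ≈ 236.84 minutes.
From t = 873 to t = 1350: 31.5 × (1/2)^((1350−873)/236.84) ≈ 7.799 molecules per cell.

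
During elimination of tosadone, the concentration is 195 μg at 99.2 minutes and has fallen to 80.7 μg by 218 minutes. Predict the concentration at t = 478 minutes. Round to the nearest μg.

Over Δt = 218 − 99.2 = 118.8 minutes, the level fell by a factor of 195/80.7 ≈ 2.4164.
n = log₂(2.4164) ≈ 1.2728 half-lives, so t½ = 118.8/1.2728 ≈ 93.335 minutes.
From t = 218 to t = 478: 80.7 × (1/2)^((478−218)/93.335) ≈ 11.703 μg.

12 μg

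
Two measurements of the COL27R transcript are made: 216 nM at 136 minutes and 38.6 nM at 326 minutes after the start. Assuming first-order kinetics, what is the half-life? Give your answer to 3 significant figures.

Over Δt = 326 − 136 = 190 minutes, the level fell by a factor of 216/38.6 ≈ 5.5959.
n = log₂(5.5959) ≈ 2.4844 half-lives, so t½ = 190/2.4844 ≈ 76.478 minutes.

76.5 minutes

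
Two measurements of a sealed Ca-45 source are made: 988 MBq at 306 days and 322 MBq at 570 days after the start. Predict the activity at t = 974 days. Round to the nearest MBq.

Over Δt = 570 − 306 = 264 days, the level fell by a factor of 988/322 ≈ 3.0683.
n = log₂(3.0683) ≈ 1.6175 half-lives, so t½ = 264/1.6175 ≈ 163.22 days.
From t = 570 to t = 974: 322 × (1/2)^((974−570)/163.22) ≈ 57.909 MBq.

58 MBq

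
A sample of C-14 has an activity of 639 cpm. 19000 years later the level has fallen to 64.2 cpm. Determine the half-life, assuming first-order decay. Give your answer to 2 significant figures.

5700 years

A/A₀ = 64.2/639 ≈ 0.10047.
n = log₂(9.9533) ≈ 3.3152 half-lives elapsed in 19000 years.
t½ = 19000/3.3152 ≈ 5731.2 years.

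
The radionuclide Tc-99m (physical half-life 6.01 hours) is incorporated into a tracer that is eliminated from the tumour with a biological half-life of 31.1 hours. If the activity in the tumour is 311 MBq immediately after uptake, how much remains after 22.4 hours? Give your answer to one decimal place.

1/t_eff = 1/t_phys + 1/t_biol = 1/6.01 + 1/31.1 = 0.19854 per hour.
t_eff = 6.01 × 31.1 / (6.01 + 31.1) ≈ 5.0367 hours.
Remaining = 311 × (1/2)^(22.4/5.0367) = 311 × (1/2)^4.4474 ≈ 14.255 MBq.

14.3 MBq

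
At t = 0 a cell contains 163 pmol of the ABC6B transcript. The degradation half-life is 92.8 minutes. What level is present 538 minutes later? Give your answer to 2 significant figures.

Number of half-lives: n = 538/92.8 ≈ 5.7974.
Remaining = 163 × (1/2)^5.7974 = 163 × 0.017981 ≈ 2.9308 pmol.

2.9 pmol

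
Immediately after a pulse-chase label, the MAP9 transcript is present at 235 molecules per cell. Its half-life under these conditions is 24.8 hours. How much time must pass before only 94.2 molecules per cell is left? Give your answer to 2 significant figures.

Fraction remaining = 94.2/235 ≈ 0.40085.
n = log₂(235/94.2) = ln(2.4947)/ln 2 ≈ 1.3189 half-lives.
t = n × t½ = 1.3189 × 24.8 ≈ 32.708 hours.

33 hours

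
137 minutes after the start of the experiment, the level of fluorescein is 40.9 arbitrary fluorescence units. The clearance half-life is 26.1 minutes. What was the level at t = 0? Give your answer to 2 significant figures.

1600 arbitrary fluorescence units

Number of half-lives elapsed: n = 137/26.1 ≈ 5.249.
A₀ = A × 2^n = 40.9 × 2^5.249 = 40.9 × 38.029 ≈ 1555.4 arbitrary fluorescence units.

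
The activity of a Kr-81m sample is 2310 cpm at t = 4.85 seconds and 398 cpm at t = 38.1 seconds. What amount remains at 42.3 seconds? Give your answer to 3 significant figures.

Over Δt = 38.1 − 4.85 = 33.25 seconds, the level fell by a factor of 2310/398 ≈ 5.804.
n = log₂(5.804) ≈ 2.5371 half-lives, so t½ = 33.25/2.5371 ≈ 13.106 seconds.
From t = 38.1 to t = 42.3: 398 × (1/2)^((42.3−38.1)/13.106) ≈ 318.72 cpm.

319 cpm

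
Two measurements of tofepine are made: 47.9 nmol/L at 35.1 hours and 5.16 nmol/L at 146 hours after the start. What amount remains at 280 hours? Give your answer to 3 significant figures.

0.349 nmol/L

Over Δt = 146 − 35.1 = 110.9 hours, the level fell by a factor of 47.9/5.16 ≈ 9.2829.
n = log₂(9.2829) ≈ 3.2146 half-lives, so t½ = 110.9/3.2146 ≈ 34.499 hours.
From t = 146 to t = 280: 5.16 × (1/2)^((280−146)/34.499) ≈ 0.34946 nmol/L.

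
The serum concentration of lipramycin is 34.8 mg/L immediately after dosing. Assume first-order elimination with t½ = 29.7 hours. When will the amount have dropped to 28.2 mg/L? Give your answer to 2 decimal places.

9.01 hours

Fraction remaining = 28.2/34.8 ≈ 0.81034.
n = log₂(34.8/28.2) = ln(1.234)/ln 2 ≈ 0.30339 half-lives.
t = n × t½ = 0.30339 × 29.7 ≈ 9.0107 hours.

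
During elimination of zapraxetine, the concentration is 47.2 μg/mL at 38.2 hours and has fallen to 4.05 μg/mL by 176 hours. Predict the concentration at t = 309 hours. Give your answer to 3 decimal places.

Over Δt = 176 − 38.2 = 137.8 hours, the level fell by a factor of 47.2/4.05 ≈ 11.654.
n = log₂(11.654) ≈ 3.5428 half-lives, so t½ = 137.8/3.5428 ≈ 38.896 hours.
From t = 176 to t = 309: 4.05 × (1/2)^((309−176)/38.896) ≈ 0.37854 μg/mL.

0.379 μg/mL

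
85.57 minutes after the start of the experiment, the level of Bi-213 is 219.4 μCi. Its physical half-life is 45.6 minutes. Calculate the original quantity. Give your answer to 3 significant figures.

806 μCi

Number of half-lives elapsed: n = 85.57/45.6 ≈ 1.8765.
A₀ = A × 2^n = 219.4 × 2^1.8765 = 219.4 × 3.6719 ≈ 805.62 μCi.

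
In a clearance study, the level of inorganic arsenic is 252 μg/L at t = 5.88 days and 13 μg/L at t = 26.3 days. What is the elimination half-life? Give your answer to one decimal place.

Over Δt = 26.3 − 5.88 = 20.42 days, the level fell by a factor of 252/13 ≈ 19.385.
n = log₂(19.385) ≈ 4.2768 half-lives, so t½ = 20.42/4.2768 ≈ 4.7746 days.

4.8 days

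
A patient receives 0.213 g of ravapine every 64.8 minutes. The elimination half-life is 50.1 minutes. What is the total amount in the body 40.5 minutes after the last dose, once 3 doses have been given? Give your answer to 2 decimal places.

The 3 doses were given 170.1, 105.3, 40.5 minutes ago.
Total = 0.213·(1/2)^(170.1/50.1) + 0.213·(1/2)^(105.3/50.1) + 0.213·(1/2)^(40.5/50.1)
      = 0.020245 + 0.049622 + 0.12163 ≈ 0.19149 g.

0.19 g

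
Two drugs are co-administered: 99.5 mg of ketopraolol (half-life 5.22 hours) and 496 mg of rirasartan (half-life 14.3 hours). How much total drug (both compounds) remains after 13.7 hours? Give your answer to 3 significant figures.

ketopraolol: 99.5 × (1/2)^(13.7/5.22) = 99.5 × (1/2)^2.6245 ≈ 16.135 mg.
rirasartan: 496 × (1/2)^(13.7/14.3) = 496 × (1/2)^0.95804 ≈ 255.32 mg.
Total = 16.135 + 255.32 ≈ 271.45 mg.

271 mg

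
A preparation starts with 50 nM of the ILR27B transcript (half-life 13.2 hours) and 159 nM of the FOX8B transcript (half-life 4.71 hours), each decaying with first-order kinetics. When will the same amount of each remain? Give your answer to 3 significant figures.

Set 50·(1/2)^(t/13.2) = 159·(1/2)^(t/4.71).
Taking log₂: log₂(50/159) = t·(1/13.2 − 1/4.71).
log₂(0.31447) = -1.669; 1/13.2 − 1/4.71 = -0.13656.
t = -1.669 / -0.13656 ≈ 12.222 hours.

12.2 hours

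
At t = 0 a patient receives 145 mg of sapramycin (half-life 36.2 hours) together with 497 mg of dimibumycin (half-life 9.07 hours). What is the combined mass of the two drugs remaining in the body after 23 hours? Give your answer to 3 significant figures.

179 mg

sapramycin: 145 × (1/2)^(23/36.2) = 145 × (1/2)^0.63536 ≈ 93.348 mg.
dimibumycin: 497 × (1/2)^(23/9.07) = 497 × (1/2)^2.5358 ≈ 85.703 mg.
Total = 93.348 + 85.703 ≈ 179.05 mg.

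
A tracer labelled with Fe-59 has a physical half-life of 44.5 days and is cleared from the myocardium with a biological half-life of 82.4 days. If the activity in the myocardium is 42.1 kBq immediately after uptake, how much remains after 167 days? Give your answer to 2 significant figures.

1/t_eff = 1/t_phys + 1/t_biol = 1/44.5 + 1/82.4 = 0.034608 per day.
t_eff = 44.5 × 82.4 / (44.5 + 82.4) ≈ 28.895 days.
Remaining = 42.1 × (1/2)^(167/28.895) = 42.1 × (1/2)^5.7795 ≈ 0.76644 kBq.

0.77 kBq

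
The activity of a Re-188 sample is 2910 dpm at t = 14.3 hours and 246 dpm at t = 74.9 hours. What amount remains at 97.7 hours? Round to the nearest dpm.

Over Δt = 74.9 − 14.3 = 60.6 hours, the level fell by a factor of 2910/246 ≈ 11.829.
n = log₂(11.829) ≈ 3.5643 half-lives, so t½ = 60.6/3.5643 ≈ 17.002 hours.
From t = 74.9 to t = 97.7: 246 × (1/2)^((97.7−74.9)/17.002) ≈ 97.106 dpm.

97 dpm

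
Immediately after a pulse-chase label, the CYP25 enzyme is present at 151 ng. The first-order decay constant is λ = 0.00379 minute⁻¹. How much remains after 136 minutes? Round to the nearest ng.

90 ng

t½ = ln 2 / λ = 0.69315 / 0.00379 ≈ 182.89 minutes.
Number of half-lives: n = 136/182.89 ≈ 0.74362.
Remaining = 151 × (1/2)^0.74362 = 151 × 0.59724 ≈ 90.183 ng.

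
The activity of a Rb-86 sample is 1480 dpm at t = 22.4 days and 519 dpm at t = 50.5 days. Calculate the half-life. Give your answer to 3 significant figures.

Over Δt = 50.5 − 22.4 = 28.1 days, the level fell by a factor of 1480/519 ≈ 2.8516.
n = log₂(2.8516) ≈ 1.5118 half-lives, so t½ = 28.1/1.5118 ≈ 18.587 days.

18.6 days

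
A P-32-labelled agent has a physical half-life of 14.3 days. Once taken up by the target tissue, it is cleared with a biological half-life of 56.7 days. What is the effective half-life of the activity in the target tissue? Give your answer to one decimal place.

11.4 days

1/t_eff = 1/t_phys + 1/t_biol = 1/14.3 + 1/56.7 = 0.087567 per day.
t_eff = 14.3 × 56.7 / (14.3 + 56.7) ≈ 11.42 days.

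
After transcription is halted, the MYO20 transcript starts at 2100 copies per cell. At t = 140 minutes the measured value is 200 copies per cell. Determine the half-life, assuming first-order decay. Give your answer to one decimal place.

A/A₀ = 200/2100 ≈ 0.095238.
n = log₂(10.5) ≈ 3.3923 half-lives elapsed in 140 minutes.
t½ = 140/3.3923 ≈ 41.27 minutes.

41.3 minutes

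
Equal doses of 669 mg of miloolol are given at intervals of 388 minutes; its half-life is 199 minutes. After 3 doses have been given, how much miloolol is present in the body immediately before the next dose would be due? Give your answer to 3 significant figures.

The 3 doses were given 1164, 776, 388 minutes ago.
Total = 669·(1/2)^(1164/199) + 669·(1/2)^(776/199) + 669·(1/2)^(388/199)
      = 11.605 + 44.829 + 173.18 ≈ 229.61 mg.

230 mg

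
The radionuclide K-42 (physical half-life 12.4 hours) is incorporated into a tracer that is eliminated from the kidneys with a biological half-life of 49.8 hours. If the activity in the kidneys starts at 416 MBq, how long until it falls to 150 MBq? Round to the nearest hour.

15 hours

1/t_eff = 1/t_phys + 1/t_biol = 1/12.4 + 1/49.8 = 0.10073 per hour.
t_eff = 12.4 × 49.8 / (12.4 + 49.8) ≈ 9.928 hours.
n = log₂(416/150) ≈ 1.4716; t = 1.4716 × 9.928 ≈ 14.61 hours.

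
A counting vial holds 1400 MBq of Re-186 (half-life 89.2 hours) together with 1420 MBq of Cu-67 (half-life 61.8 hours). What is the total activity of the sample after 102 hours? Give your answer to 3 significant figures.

Re-186: 1400 × (1/2)^(102/89.2) = 1400 × (1/2)^1.1435 ≈ 633.73 MBq.
Cu-67: 1420 × (1/2)^(102/61.8) = 1420 × (1/2)^1.6505 ≈ 452.32 MBq.
Total = 633.73 + 452.32 ≈ 1086 MBq.

1090 MBq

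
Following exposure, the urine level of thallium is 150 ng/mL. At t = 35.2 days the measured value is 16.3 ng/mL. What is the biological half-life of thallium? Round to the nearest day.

11 days

A/A₀ = 16.3/150 ≈ 0.10867.
n = log₂(9.2025) ≈ 3.202 half-lives elapsed in 35.2 days.
t½ = 35.2/3.202 ≈ 10.993 days.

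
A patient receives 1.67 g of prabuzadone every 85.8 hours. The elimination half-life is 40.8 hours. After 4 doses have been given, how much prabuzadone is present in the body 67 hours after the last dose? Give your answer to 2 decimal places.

The 4 doses were given 324.4, 238.6, 152.8, 67 hours ago.
Total = 1.67·(1/2)^(324.4/40.8) + 1.67·(1/2)^(238.6/40.8) + 1.67·(1/2)^(152.8/40.8) + 1.67·(1/2)^(67/40.8)
      = 0.0067489 + 0.028992 + 0.12455 + 0.53503 ≈ 0.69532 g.

0.70 g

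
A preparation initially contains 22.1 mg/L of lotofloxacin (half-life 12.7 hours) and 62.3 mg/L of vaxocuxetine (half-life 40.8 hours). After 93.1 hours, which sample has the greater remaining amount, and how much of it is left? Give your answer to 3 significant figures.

lotofloxacin: 22.1 × (1/2)^7.3307 ≈ 0.13729 mg/L.
vaxocuxetine: 62.3 × (1/2)^2.2819 ≈ 12.811 mg/L.
Vaxocuxetine has more remaining, at ≈ 12.811 mg/L.

vaxocuxetine, 12.8 mg/L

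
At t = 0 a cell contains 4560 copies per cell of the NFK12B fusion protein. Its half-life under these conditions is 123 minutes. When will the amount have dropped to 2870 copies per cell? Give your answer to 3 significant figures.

Fraction remaining = 2870/4560 ≈ 0.62939.
n = log₂(4560/2870) = ln(1.5889)/ln 2 ≈ 0.66798 half-lives.
t = n × t½ = 0.66798 × 123 ≈ 82.162 minutes.

82.2 minutes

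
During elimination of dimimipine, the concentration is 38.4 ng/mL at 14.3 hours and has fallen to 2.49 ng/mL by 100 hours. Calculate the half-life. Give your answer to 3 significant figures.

21.7 hours

Over Δt = 100 − 14.3 = 85.7 hours, the level fell by a factor of 38.4/2.49 ≈ 15.422.
n = log₂(15.422) ≈ 3.9469 half-lives, so t½ = 85.7/3.9469 ≈ 21.713 hours.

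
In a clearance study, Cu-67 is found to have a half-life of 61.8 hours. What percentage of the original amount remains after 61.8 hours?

n = 61.8/61.8 ≈ 1 half-life.
Fraction remaining = (1/2)^1 ≈ 0.5, i.e. 50%.

50%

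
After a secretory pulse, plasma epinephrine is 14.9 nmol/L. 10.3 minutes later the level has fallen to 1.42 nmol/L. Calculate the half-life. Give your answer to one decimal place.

A/A₀ = 1.42/14.9 ≈ 0.095302.
n = log₂(10.493) ≈ 3.3913 half-lives elapsed in 10.3 minutes.
t½ = 10.3/3.3913 ≈ 3.0371 minutes.

3.0 minutes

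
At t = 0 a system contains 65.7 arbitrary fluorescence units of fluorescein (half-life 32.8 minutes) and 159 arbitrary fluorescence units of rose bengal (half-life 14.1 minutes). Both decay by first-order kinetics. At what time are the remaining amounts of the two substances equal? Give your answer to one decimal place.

Set 65.7·(1/2)^(t/32.8) = 159·(1/2)^(t/14.1).
Taking log₂: log₂(65.7/159) = t·(1/32.8 − 1/14.1).
log₂(0.41321) = -1.2751; 1/32.8 − 1/14.1 = -0.040434.
t = -1.2751 / -0.040434 ≈ 31.534 minutes.

31.5 minutes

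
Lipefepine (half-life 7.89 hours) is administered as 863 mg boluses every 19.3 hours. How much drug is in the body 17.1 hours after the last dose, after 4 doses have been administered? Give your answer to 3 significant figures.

235 mg

The 4 doses were given 75, 55.7, 36.4, 17.1 hours ago.
Total = 863·(1/2)^(75/7.89) + 863·(1/2)^(55.7/7.89) + 863·(1/2)^(36.4/7.89) + 863·(1/2)^(17.1/7.89)
      = 1.1872 + 6.4695 + 35.256 + 192.13 ≈ 235.04 mg.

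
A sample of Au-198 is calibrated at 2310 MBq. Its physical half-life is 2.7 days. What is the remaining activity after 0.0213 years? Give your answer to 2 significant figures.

Convert the elapsed time: 0.0213 years = 7.7745 days.
Number of half-lives: n = 7.7745/2.7 ≈ 2.8794.
Remaining = 2310 × (1/2)^2.8794 = 2310 × 0.13589 ≈ 313.92 MBq.

310 MBq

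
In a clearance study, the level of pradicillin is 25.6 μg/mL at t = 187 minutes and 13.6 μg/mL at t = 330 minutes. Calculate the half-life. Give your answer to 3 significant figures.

Over Δt = 330 − 187 = 143 minutes, the level fell by a factor of 25.6/13.6 ≈ 1.8824.
n = log₂(1.8824) ≈ 0.91254 half-lives, so t½ = 143/0.91254 ≈ 156.71 minutes.

157 minutes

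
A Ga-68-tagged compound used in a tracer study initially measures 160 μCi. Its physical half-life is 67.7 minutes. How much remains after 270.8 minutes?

10 μCi

Elapsed time is 4 half-lives (270.8/67.7).
Each half-life halves the amount: 160 × (1/2)^4 = 160/16 = 10 μCi.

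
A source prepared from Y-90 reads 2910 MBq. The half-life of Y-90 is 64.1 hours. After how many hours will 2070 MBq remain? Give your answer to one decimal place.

Fraction remaining = 2070/2910 ≈ 0.71134.
n = log₂(2910/2070) = ln(1.4058)/ln 2 ≈ 0.49139 half-lives.
t = n × t½ = 0.49139 × 64.1 ≈ 31.498 hours.

31.5 hours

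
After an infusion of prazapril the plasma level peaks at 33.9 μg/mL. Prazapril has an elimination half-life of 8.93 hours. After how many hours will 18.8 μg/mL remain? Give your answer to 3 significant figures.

7.60 hours

Fraction remaining = 18.8/33.9 ≈ 0.55457.
n = log₂(33.9/18.8) = ln(1.8032)/ln 2 ≈ 0.85055 half-lives.
t = n × t½ = 0.85055 × 8.93 ≈ 7.5954 hours.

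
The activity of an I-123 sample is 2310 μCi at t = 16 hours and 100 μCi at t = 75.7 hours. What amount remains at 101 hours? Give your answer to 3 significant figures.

Over Δt = 75.7 − 16 = 59.7 hours, the level fell by a factor of 2310/100 ≈ 23.1.
n = log₂(23.1) ≈ 4.5298 half-lives, so t½ = 59.7/4.5298 ≈ 13.179 hours.
From t = 75.7 to t = 101: 100 × (1/2)^((101−75.7)/13.179) ≈ 26.431 μCi.

26.4 μCi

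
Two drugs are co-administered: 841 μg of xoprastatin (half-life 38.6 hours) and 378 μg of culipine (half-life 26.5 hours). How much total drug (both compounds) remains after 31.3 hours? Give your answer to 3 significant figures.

xoprastatin: 841 × (1/2)^(31.3/38.6) = 841 × (1/2)^0.81088 ≈ 479.4 μg.
culipine: 378 × (1/2)^(31.3/26.5) = 378 × (1/2)^1.1811 ≈ 166.7 μg.
Total = 479.4 + 166.7 ≈ 646.1 μg.

646 μg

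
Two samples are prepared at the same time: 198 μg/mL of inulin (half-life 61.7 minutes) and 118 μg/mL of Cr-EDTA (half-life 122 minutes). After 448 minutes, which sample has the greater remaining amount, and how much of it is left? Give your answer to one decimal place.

inulin: 198 × (1/2)^7.2609 ≈ 1.2909 μg/mL.
Cr-EDTA: 118 × (1/2)^3.6721 ≈ 9.2568 μg/mL.
Cr-EDTA has more remaining, at ≈ 9.2568 μg/mL.

Cr-EDTA, 9.3 μg/mL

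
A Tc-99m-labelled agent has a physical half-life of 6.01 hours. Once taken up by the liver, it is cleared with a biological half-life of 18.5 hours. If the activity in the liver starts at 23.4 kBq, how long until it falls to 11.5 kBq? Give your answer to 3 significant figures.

4.65 hours

1/t_eff = 1/t_phys + 1/t_biol = 1/6.01 + 1/18.5 = 0.22044 per hour.
t_eff = 6.01 × 18.5 / (6.01 + 18.5) ≈ 4.5363 hours.
n = log₂(23.4/11.5) ≈ 1.0249; t = 1.0249 × 4.5363 ≈ 4.6492 hours.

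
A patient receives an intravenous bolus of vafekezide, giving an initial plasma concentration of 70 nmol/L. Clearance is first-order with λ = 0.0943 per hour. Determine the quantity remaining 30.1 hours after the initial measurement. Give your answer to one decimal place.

4.1 nmol/L

t½ = ln 2 / λ = 0.69315 / 0.0943 ≈ 7.3504 hours.
Number of half-lives: n = 30.1/7.3504 ≈ 4.095.
Remaining = 70 × (1/2)^4.095 = 70 × 0.058517 ≈ 4.0962 nmol/L.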